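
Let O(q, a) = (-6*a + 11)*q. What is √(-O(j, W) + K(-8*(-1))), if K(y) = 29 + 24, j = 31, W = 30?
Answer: 42*√3 ≈ 72.746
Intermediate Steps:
O(q, a) = q*(11 - 6*a) (O(q, a) = (11 - 6*a)*q = q*(11 - 6*a))
K(y) = 53
√(-O(j, W) + K(-8*(-1))) = √(-31*(11 - 6*30) + 53) = √(-31*(11 - 180) + 53) = √(-31*(-169) + 53) = √(-1*(-5239) + 53) = √(5239 + 53) = √5292 = 42*√3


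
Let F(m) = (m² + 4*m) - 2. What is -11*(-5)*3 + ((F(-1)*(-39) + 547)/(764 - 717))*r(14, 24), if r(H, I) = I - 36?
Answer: -1149/47 ≈ -24.447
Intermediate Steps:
r(H, I) = -36 + I
F(m) = -2 + m² + 4*m
-11*(-5)*3 + ((F(-1)*(-39) + 547)/(764 - 717))*r(14, 24) = -11*(-5)*3 + (((-2 + (-1)² + 4*(-1))*(-39) + 547)/(764 - 717))*(-36 + 24) = 55*3 + (((-2 + 1 - 4)*(-39) + 547)/47)*(-12) = 165 + ((-5*(-39) + 547)*(1/47))*(-12) = 165 + ((195 + 547)*(1/47))*(-12) = 165 + (742*(1/47))*(-12) = 165 + (742/47)*(-12) = 165 - 8904/47 = -1149/47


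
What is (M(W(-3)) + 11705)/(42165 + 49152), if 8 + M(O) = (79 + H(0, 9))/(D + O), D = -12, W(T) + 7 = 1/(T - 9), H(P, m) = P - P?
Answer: 892555/6970531 ≈ 0.12805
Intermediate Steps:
H(P, m) = 0
W(T) = -7 + 1/(-9 + T) (W(T) = -7 + 1/(T - 9) = -7 + 1/(-9 + T))
M(O) = -8 + 79/(-12 + O) (M(O) = -8 + (79 + 0)/(-12 + O) = -8 + 79/(-12 + O))
(M(W(-3)) + 11705)/(42165 + 49152) = ((175 - 8*(64 - 7*(-3))/(-9 - 3))/(-12 + (64 - 7*(-3))/(-9 - 3)) + 11705)/(42165 + 49152) = ((175 - 8*(64 + 21)/(-12))/(-12 + (64 + 21)/(-12)) + 11705)/91317 = ((175 - (-2)*85/3)/(-12 - 1/12*85) + 11705)*(1/91317) = ((175 - 8*(-85/12))/(-12 - 85/12) + 11705)*(1/91317) = ((175 + 170/3)/(-229/12) + 11705)*(1/91317) = (-12/229*695/3 + 11705)*(1/91317) = (-2780/229 + 11705)*(1/91317) = (2677665/229)*(1/91317) = 892555/6970531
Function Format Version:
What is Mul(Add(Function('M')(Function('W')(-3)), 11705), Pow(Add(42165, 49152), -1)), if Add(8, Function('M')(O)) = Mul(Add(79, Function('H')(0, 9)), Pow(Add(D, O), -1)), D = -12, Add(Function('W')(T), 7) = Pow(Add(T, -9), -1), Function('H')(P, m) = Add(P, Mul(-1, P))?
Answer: Rational(892555, 6970531) ≈ 0.12805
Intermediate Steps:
Function('H')(P, m) = 0
Function('W')(T) = Add(-7, Pow(Add(-9, T), -1)) (Function('W')(T) = Add(-7, Pow(Add(T, -9), -1)) = Add(-7, Pow(Add(-9, T), -1)))
Function('M')(O) = Add(-8, Mul(79, Pow(Add(-12, O), -1))) (Function('M')(O) = Add(-8, Mul(Add(79, 0), Pow(Add(-12, O), -1))) = Add(-8, Mul(79, Pow(Add(-12, O), -1))))
Mul(Add(Function('M')(Function('W')(-3)), 11705), Pow(Add(42165, 49152), -1)) = Mul(Add(Mul(Pow(Add(-12, Mul(Pow(Add(-9, -3), -1), Add(64, Mul(-7, -3)))), -1), Add(175, Mul(-8, Mul(Pow(Add(-9, -3), -1), Add(64, Mul(-7, -3)))))), 11705), Pow(Add(42165, 49152), -1)) = Mul(Add(Mul(Pow(Add(-12, Mul(Pow(-12, -1), Add(64, 21))), -1), Add(175, Mul(-8, Mul(Pow(-12, -1), Add(64, 21))))), 11705), Pow(91317, -1)) = Mul(Add(Mul(Pow(Add(-12, Mul(Rational(-1, 12), 85)), -1), Add(175, Mul(-8, Mul(Rational(-1, 12), 85)))), 11705), Rational(1, 91317)) = Mul(Add(Mul(Pow(Add(-12, Rational(-85, 12)), -1), Add(175, Mul(-8, Rational(-85, 12)))), 11705), Rational(1, 91317)) = Mul(Add(Mul(Pow(Rational(-229, 12), -1), Add(175, Rational(170, 3))), 11705), Rational(1, 91317)) = Mul(Add(Mul(Rational(-12, 229), Rational(695, 3)), 11705), Rational(1, 91317)) = Mul(Add(Rational(-2780, 229), 11705), Rational(1, 91317)) = Mul(Rational(2677665, 229), Rational(1, 91317)) = Rational(892555, 6970531)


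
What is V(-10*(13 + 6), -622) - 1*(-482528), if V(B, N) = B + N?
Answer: 481716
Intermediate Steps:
V(-10*(13 + 6), -622) - 1*(-482528) = (-10*(13 + 6) - 622) - 1*(-482528) = (-10*19 - 622) + 482528 = (-190 - 622) + 482528 = -812 + 482528 = 481716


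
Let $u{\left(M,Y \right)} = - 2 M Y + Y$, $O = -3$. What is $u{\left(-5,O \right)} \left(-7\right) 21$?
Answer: $4851$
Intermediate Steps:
$u{\left(M,Y \right)} = Y - 2 M Y$ ($u{\left(M,Y \right)} = - 2 M Y + Y = Y - 2 M Y$)
$u{\left(-5,O \right)} \left(-7\right) 21 = - 3 \left(1 - -10\right) \left(-7\right) 21 = - 3 \left(1 + 10\right) \left(-7\right) 21 = \left(-3\right) 11 \left(-7\right) 21 = \left(-33\right) \left(-7\right) 21 = 231 \cdot 21 = 4851$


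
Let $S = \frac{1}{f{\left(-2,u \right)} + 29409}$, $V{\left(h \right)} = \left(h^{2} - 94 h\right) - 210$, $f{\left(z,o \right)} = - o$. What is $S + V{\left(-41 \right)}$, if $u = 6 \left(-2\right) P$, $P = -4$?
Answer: $\frac{156347326}{29361} \approx 5325.0$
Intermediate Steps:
$u = 48$ ($u = 6 \left(-2\right) \left(-4\right) = \left(-12\right) \left(-4\right) = 48$)
$V{\left(h \right)} = -210 + h^{2} - 94 h$
$S = \frac{1}{29361}$ ($S = \frac{1}{\left(-1\right) 48 + 29409} = \frac{1}{-48 + 29409} = \frac{1}{29361} \approx 3.4059 \cdot 10^{-5}$)
$S + V{\left(-41 \right)} = \frac{1}{29361} - \left(-3644 - 1681\right) = \frac{1}{29361} + \left(-210 + 1681 + 3854\right) = \frac{1}{29361} + 5325 = \frac{156347326}{29361}$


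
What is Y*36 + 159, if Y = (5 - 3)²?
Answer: 303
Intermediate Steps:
Y = 4 (Y = 2² = 4)
Y*36 + 159 = 4*36 + 159 = 144 + 159 = 303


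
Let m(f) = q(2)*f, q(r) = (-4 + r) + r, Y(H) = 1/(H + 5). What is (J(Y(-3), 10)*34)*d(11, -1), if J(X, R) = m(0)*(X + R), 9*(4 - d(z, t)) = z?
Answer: 0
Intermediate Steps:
Y(H) = 1/(5 + H)
d(z, t) = 4 - z/9
q(r) = -4 + 2*r
m(f) = 0 (m(f) = (-4 + 2*2)*f = (-4 + 4)*f = 0*f = 0)
J(X, R) = 0 (J(X, R) = 0*(X + R) = 0*(R + X) = 0)
(J(Y(-3), 10)*34)*d(11, -1) = (0*34)*(4 - ⅑*11) = 0*(4 - 11/9) = 0*(25/9) = 0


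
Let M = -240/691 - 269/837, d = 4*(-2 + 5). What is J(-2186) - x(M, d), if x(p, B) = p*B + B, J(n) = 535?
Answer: 102375683/192789 ≈ 531.02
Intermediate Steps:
d = 12 (d = 4*3 = 12)
M = -386759/578367 (M = -240*1/691 - 269*1/837 = -240/691 - 269/837 = -386759/578367 ≈ -0.66871)
x(p, B) = B + B*p (x(p, B) = B*p + B = B + B*p)
J(-2186) - x(M, d) = 535 - 12*(1 - 386759/578367) = 535 - 12*191608/578367 = 535 - 1*766432/192789 = 535 - 766432/192789 = 102375683/192789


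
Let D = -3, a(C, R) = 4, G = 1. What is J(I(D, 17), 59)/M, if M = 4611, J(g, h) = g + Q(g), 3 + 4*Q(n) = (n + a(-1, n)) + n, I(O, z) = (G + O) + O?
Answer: -1/636 ≈ -0.0015723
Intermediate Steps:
I(O, z) = 1 + 2*O (I(O, z) = (1 + O) + O = 1 + 2*O)
Q(n) = 1/4 + n/2 (Q(n) = -3/4 + ((n + 4) + n)/4 = -3/4 + ((4 + n) + n)/4 = -3/4 + (4 + 2*n)/4 = -3/4 + (1 + n/2) = 1/4 + n/2)
J(g, h) = 1/4 + 3*g/2 (J(g, h) = g + (1/4 + g/2) = 1/4 + 3*g/2)
J(I(D, 17), 59)/M = (1/4 + 3*(1 + 2*(-3))/2)/4611 = (1/4 + 3*(1 - 6)/2)*(1/4611) = (1/4 + (3/2)*(-5))*(1/4611) = (1/4 - 15/2)*(1/4611) = -29/4*1/4611 = -1/636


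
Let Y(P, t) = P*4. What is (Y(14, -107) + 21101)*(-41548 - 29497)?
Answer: -1503099065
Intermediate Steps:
Y(P, t) = 4*P
(Y(14, -107) + 21101)*(-41548 - 29497) = (4*14 + 21101)*(-41548 - 29497) = (56 + 21101)*(-71045) = 21157*(-71045) = -1503099065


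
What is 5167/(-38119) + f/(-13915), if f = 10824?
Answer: -44045351/48220535 ≈ -0.91341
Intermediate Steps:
5167/(-38119) + f/(-13915) = 5167/(-38119) + 10824/(-13915) = 5167*(-1/38119) + 10824*(-1/13915) = -5167/38119 - 984/1265 = -44045351/48220535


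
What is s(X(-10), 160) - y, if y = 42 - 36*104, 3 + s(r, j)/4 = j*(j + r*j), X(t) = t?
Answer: -917910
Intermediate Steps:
s(r, j) = -12 + 4*j*(j + j*r) (s(r, j) = -12 + 4*(j*(j + r*j)) = -12 + 4*(j*(j + j*r)) = -12 + 4*j*(j + j*r))
y = -3702 (y = 42 - 3744 = -3702)
s(X(-10), 160) - y = (-12 + 4*160² + 4*(-10)*160²) - 1*(-3702) = (-12 + 4*25600 + 4*(-10)*25600) + 3702 = (-12 + 102400 - 1024000) + 3702 = -921612 + 3702 = -917910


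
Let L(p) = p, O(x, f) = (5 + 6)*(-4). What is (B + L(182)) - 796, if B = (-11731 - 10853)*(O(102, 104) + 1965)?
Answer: -43384478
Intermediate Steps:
O(x, f) = -44 (O(x, f) = 11*(-4) = -44)
B = -43383864 (B = (-11731 - 10853)*(-44 + 1965) = -22584*1921 = -43383864)
(B + L(182)) - 796 = (-43383864 + 182) - 796 = -43383682 - 796 = -43384478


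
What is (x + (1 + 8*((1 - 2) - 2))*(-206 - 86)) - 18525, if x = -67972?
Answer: -79781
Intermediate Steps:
(x + (1 + 8*((1 - 2) - 2))*(-206 - 86)) - 18525 = (-67972 + (1 + 8*((1 - 2) - 2))*(-206 - 86)) - 18525 = (-67972 + (1 + 8*(-1 - 2))*(-292)) - 18525 = (-67972 + (1 + 8*(-3))*(-292)) - 18525 = (-67972 + (1 - 24)*(-292)) - 18525 = (-67972 - 23*(-292)) - 18525 = (-67972 + 6716) - 18525 = -61256 - 18525 = -79781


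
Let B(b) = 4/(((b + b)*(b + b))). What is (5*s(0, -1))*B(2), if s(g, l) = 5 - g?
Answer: 25/4 ≈ 6.2500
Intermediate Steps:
B(b) = b**(-2) (B(b) = 4/(((2*b)*(2*b))) = 4/((4*b**2)) = 4*(1/(4*b**2)) = b**(-2))
(5*s(0, -1))*B(2) = (5*(5 - 1*0))/2**2 = (5*(5 + 0))*(1/4) = (5*5)*(1/4) = 25*(1/4) = 25/4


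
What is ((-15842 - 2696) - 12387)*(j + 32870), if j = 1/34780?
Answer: -7070807047185/6956 ≈ -1.0165e+9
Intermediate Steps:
j = 1/34780 ≈ 2.8752e-5
((-15842 - 2696) - 12387)*(j + 32870) = ((-15842 - 2696) - 12387)*(1/34780 + 32870) = (-18538 - 12387)*(1143218601/34780) = -30925*1143218601/34780 = -7070807047185/6956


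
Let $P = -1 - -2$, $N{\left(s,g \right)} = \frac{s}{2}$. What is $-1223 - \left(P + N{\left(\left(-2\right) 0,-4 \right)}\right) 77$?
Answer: $-1300$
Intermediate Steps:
$N{\left(s,g \right)} = \frac{s}{2}$ ($N{\left(s,g \right)} = s \frac{1}{2} = \frac{s}{2}$)
$P = 1$ ($P = -1 + 2 = 1$)
$-1223 - \left(P + N{\left(\left(-2\right) 0,-4 \right)}\right) 77 = -1223 - \left(1 + \frac{\left(-2\right) 0}{2}\right) 77 = -1223 - \left(1 + \frac{1}{2} \cdot 0\right) 77 = -1223 - \left(1 + 0\right) 77 = -1223 - 1 \cdot 77 = -1223 - 77 = -1300$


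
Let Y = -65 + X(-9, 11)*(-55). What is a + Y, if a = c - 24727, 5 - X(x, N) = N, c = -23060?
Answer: -47522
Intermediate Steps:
X(x, N) = 5 - N
a = -47787 (a = -23060 - 24727 = -47787)
Y = 265 (Y = -65 + (5 - 1*11)*(-55) = -65 + (5 - 11)*(-55) = -65 - 6*(-55) = -65 + 330 = 265)
a + Y = -47787 + 265 = -47522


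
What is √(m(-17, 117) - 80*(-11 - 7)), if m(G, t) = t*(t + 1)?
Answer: 33*√14 ≈ 123.47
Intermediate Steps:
m(G, t) = t*(1 + t)
√(m(-17, 117) - 80*(-11 - 7)) = √(117*(1 + 117) - 80*(-11 - 7)) = √(117*118 - 80*(-18)) = √(13806 + 1440) = √15246 = 33*√14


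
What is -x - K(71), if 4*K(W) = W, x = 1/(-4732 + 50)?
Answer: -166209/9364 ≈ -17.750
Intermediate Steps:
x = -1/4682 (x = 1/(-4682) = -1/4682 ≈ -0.00021358)
K(W) = W/4
-x - K(71) = -1*(-1/4682) - 71/4 = 1/4682 - 1*71/4 = 1/4682 - 71/4 = -166209/9364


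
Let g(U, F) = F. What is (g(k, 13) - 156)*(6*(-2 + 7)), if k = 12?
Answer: -4290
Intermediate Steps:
(g(k, 13) - 156)*(6*(-2 + 7)) = (13 - 156)*(6*(-2 + 7)) = -858*5 = -143*30 = -4290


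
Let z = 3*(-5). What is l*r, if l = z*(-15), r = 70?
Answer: 15750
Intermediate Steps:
z = -15
l = 225 (l = -15*(-15) = 225)
l*r = 225*70 = 15750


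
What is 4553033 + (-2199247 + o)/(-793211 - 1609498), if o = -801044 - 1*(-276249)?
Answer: 3646538696813/800903 ≈ 4.5530e+6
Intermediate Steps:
o = -524795 (o = -801044 + 276249 = -524795)
4553033 + (-2199247 + o)/(-793211 - 1609498) = 4553033 + (-2199247 - 524795)/(-793211 - 1609498) = 4553033 - 2724042/(-2402709) = 4553033 - 2724042*(-1/2402709) = 4553033 + 908014/800903 = 3646538696813/800903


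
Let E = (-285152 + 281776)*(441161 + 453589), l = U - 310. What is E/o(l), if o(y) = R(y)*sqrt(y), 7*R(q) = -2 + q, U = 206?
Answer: -2643091500*I*sqrt(26)/689 ≈ -1.956e+7*I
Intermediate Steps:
R(q) = -2/7 + q/7 (R(q) = (-2 + q)/7 = -2/7 + q/7)
l = -104 (l = 206 - 310 = -104)
E = -3020676000 (E = -3376*894750 = -3020676000)
o(y) = sqrt(y)*(-2/7 + y/7) (o(y) = (-2/7 + y/7)*sqrt(y) = sqrt(y)*(-2/7 + y/7))
E/o(l) = -3020676000*(-7*I*sqrt(26)/(52*(-2 - 104))) = -3020676000*7*I*sqrt(26)/5512 = -2643091500*I*sqrt(26)/689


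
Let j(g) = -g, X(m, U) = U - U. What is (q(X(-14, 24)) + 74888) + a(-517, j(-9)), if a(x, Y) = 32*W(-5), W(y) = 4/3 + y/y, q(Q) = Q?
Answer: 224888/3 ≈ 74963.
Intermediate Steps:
X(m, U) = 0
W(y) = 7/3 (W(y) = 4*(1/3) + 1 = 4/3 + 1 = 7/3)
a(x, Y) = 224/3 (a(x, Y) = 32*(7/3) = 224/3)
(q(X(-14, 24)) + 74888) + a(-517, j(-9)) = (0 + 74888) + 224/3 = 74888 + 224/3 = 224888/3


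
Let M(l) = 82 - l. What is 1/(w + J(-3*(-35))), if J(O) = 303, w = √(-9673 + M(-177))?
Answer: 101/33741 - I*√1046/33741 ≈ 0.0029934 - 0.00095853*I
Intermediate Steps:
w = 3*I*√1046 (w = √(-9673 + (82 - 1*(-177))) = √(-9673 + (82 + 177)) = √(-9673 + 259) = √(-9414) = 3*I*√1046 ≈ 97.026*I)
1/(w + J(-3*(-35))) = 1/(3*I*√1046 + 303) = 1/(303 + 3*I*√1046)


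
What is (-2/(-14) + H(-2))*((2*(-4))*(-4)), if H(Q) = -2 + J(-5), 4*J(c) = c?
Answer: -696/7 ≈ -99.429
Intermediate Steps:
J(c) = c/4
H(Q) = -13/4 (H(Q) = -2 + (¼)*(-5) = -2 - 5/4 = -13/4)
(-2/(-14) + H(-2))*((2*(-4))*(-4)) = (-2/(-14) - 13/4)*((2*(-4))*(-4)) = (-2*(-1/14) - 13/4)*(-8*(-4)) = (⅐ - 13/4)*32 = -87/28*32 = -696/7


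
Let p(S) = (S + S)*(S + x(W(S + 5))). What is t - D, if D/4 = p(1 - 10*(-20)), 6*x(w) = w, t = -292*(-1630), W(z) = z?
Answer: 97544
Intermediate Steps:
t = 475960
x(w) = w/6
p(S) = 2*S*(⅚ + 7*S/6) (p(S) = (S + S)*(S + (S + 5)/6) = (2*S)*(S + (5 + S)/6) = (2*S)*(S + (⅚ + S/6)) = (2*S)*(⅚ + 7*S/6) = 2*S*(⅚ + 7*S/6))
D = 378416 (D = 4*((1 - 10*(-20))*(5 + 7*(1 - 10*(-20)))/3) = 4*((1 + 200)*(5 + 7*(1 + 200))/3) = 4*((⅓)*201*(5 + 7*201)) = 4*((⅓)*201*(5 + 1407)) = 4*((⅓)*201*1412) = 4*94604 = 378416)
t - D = 475960 - 1*378416 = 475960 - 378416 = 97544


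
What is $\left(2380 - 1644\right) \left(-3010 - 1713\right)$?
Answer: $-3476128$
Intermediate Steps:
$\left(2380 - 1644\right) \left(-3010 - 1713\right) = 736 \left(-4723\right) = -3476128$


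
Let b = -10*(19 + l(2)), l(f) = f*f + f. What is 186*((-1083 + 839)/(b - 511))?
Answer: 45384/761 ≈ 59.637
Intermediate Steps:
l(f) = f + f² (l(f) = f² + f = f + f²)
b = -250 (b = -10*(19 + 2*(1 + 2)) = -10*(19 + 2*3) = -10*(19 + 6) = -10*25 = -250)
186*((-1083 + 839)/(b - 511)) = 186*((-1083 + 839)/(-250 - 511)) = 186*(-244/(-761)) = 186*(-244*(-1/761)) = 186*(244/761) = 45384/761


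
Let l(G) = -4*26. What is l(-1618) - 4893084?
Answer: -4893188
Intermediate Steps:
l(G) = -104
l(-1618) - 4893084 = -104 - 4893084 = -4893188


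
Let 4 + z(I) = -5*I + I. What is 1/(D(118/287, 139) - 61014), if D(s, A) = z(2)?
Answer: -1/61026 ≈ -1.6386e-5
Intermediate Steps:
z(I) = -4 - 4*I (z(I) = -4 + (-5*I + I) = -4 - 4*I)
D(s, A) = -12 (D(s, A) = -4 - 4*2 = -4 - 8 = -12)
1/(D(118/287, 139) - 61014) = 1/(-12 - 61014) = 1/(-61026) = -1/61026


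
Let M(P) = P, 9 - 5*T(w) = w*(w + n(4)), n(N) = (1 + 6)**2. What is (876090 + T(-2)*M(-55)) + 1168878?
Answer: 2043835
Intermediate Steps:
n(N) = 49 (n(N) = 7**2 = 49)
T(w) = 9/5 - w*(49 + w)/5 (T(w) = 9/5 - w*(w + 49)/5 = 9/5 - w*(49 + w)/5)
(876090 + T(-2)*M(-55)) + 1168878 = (876090 + (9/5 - 49/5*(-2) - 1/5*(-2)**2)*(-55)) + 1168878 = (876090 + (9/5 + 98/5 - 1/5*4)*(-55)) + 1168878 = (876090 + (9/5 + 98/5 - 4/5)*(-55)) + 1168878 = (876090 + (103/5)*(-55)) + 1168878 = (876090 - 1133) + 1168878 = 874957 + 1168878 = 2043835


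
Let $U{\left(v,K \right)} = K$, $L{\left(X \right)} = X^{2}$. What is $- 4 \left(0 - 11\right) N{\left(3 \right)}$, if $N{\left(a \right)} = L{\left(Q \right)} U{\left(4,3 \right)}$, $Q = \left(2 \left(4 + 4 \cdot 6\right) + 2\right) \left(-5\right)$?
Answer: $11101200$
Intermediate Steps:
$Q = -290$ ($Q = \left(2 \left(4 + 24\right) + 2\right) \left(-5\right) = \left(2 \cdot 28 + 2\right) \left(-5\right) = \left(56 + 2\right) \left(-5\right) = 58 \left(-5\right) = -290$)
$N{\left(a \right)} = 252300$ ($N{\left(a \right)} = \left(-290\right)^{2} \cdot 3 = 84100 \cdot 3 = 252300$)
$- 4 \left(0 - 11\right) N{\left(3 \right)} = - 4 \left(0 - 11\right) 252300 = - 4 \left(\left(-11\right) 252300\right) = \left(-4\right) \left(-2775300\right) = 11101200$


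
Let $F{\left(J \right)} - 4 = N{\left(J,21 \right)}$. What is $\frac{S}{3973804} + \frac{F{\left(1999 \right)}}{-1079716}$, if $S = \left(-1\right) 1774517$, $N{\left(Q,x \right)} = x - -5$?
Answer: $- \frac{479023402823}{1072644939916} \approx -0.44658$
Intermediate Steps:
$N{\left(Q,x \right)} = 5 + x$ ($N{\left(Q,x \right)} = x + 5 = 5 + x$)
$F{\left(J \right)} = 30$ ($F{\left(J \right)} = 4 + \left(5 + 21\right) = 4 + 26 = 30$)
$S = -1774517$
$\frac{S}{3973804} + \frac{F{\left(1999 \right)}}{-1079716} = - \frac{1774517}{3973804} + \frac{30}{-1079716} = \left(-1774517\right) \frac{1}{3973804} + 30 \left(- \frac{1}{1079716}\right) = - \frac{1774517}{3973804} - \frac{15}{539858} = - \frac{479023402823}{1072644939916}$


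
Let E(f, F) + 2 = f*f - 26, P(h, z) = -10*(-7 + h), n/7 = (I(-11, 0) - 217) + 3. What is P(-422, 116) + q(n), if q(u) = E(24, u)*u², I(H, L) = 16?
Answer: 1052710098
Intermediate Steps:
n = -1386 (n = 7*((16 - 217) + 3) = 7*(-201 + 3) = 7*(-198) = -1386)
P(h, z) = 70 - 10*h
E(f, F) = -28 + f² (E(f, F) = -2 + (f*f - 26) = -2 + (f² - 26) = -2 + (-26 + f²) = -28 + f²)
q(u) = 548*u² (q(u) = (-28 + 24²)*u² = (-28 + 576)*u² = 548*u²)
P(-422, 116) + q(n) = (70 - 10*(-422)) + 548*(-1386)² = (70 + 4220) + 548*1920996 = 4290 + 1052705808 = 1052710098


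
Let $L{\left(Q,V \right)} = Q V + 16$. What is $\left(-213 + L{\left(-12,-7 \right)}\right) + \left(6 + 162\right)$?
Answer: $55$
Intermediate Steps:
$L{\left(Q,V \right)} = 16 + Q V$
$\left(-213 + L{\left(-12,-7 \right)}\right) + \left(6 + 162\right) = \left(-213 + \left(16 - -84\right)\right) + \left(6 + 162\right) = \left(-213 + \left(16 + 84\right)\right) + 168 = \left(-213 + 100\right) + 168 = -113 + 168 = 55$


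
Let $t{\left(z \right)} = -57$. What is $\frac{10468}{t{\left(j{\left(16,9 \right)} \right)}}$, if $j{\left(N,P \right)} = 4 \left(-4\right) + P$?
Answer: $- \frac{10468}{57} \approx -183.65$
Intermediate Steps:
$j{\left(N,P \right)} = -16 + P$
$\frac{10468}{t{\left(j{\left(16,9 \right)} \right)}} = \frac{10468}{-57} = 10468 \left(- \frac{1}{57}\right) = - \frac{10468}{57}$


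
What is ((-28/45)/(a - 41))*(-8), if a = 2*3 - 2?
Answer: -224/1665 ≈ -0.13453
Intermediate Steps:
a = 4 (a = 6 - 2 = 4)
((-28/45)/(a - 41))*(-8) = ((-28/45)/(4 - 41))*(-8) = ((-28*1/45)/(-37))*(-8) = -1/37*(-28/45)*(-8) = (28/1665)*(-8) = -224/1665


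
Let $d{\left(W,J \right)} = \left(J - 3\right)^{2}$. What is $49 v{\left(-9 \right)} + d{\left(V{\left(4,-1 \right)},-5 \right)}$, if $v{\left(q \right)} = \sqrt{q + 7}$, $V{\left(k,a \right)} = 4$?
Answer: $64 + 49 i \sqrt{2} \approx 64.0 + 69.297 i$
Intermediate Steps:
$v{\left(q \right)} = \sqrt{7 + q}$
$d{\left(W,J \right)} = \left(-3 + J\right)^{2}$
$49 v{\left(-9 \right)} + d{\left(V{\left(4,-1 \right)},-5 \right)} = 49 \sqrt{7 - 9} + \left(-3 - 5\right)^{2} = 49 \sqrt{-2} + \left(-8\right)^{2} = 49 i \sqrt{2} + 64 = 64 + 49 i \sqrt{2}$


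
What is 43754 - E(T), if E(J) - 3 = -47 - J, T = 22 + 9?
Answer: 43829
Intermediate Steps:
T = 31
E(J) = -44 - J (E(J) = 3 + (-47 - J) = -44 - J)
43754 - E(T) = 43754 - (-44 - 1*31) = 43754 - (-44 - 31) = 43754 - 1*(-75) = 43754 + 75 = 43829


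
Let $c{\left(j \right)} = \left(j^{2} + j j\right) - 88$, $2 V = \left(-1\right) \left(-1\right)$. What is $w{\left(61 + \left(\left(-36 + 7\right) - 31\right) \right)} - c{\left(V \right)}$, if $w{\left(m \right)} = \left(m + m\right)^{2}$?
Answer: $\frac{183}{2} \approx 91.5$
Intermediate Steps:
$V = \frac{1}{2}$ ($V = \frac{\left(-1\right) \left(-1\right)}{2} = \frac{1}{2} \cdot 1 = \frac{1}{2} \approx 0.5$)
$c{\left(j \right)} = -88 + 2 j^{2}$ ($c{\left(j \right)} = \left(j^{2} + j^{2}\right) - 88 = 2 j^{2} - 88 = -88 + 2 j^{2}$)
$w{\left(m \right)} = 4 m^{2}$ ($w{\left(m \right)} = \left(2 m\right)^{2} = 4 m^{2}$)
$w{\left(61 + \left(\left(-36 + 7\right) - 31\right) \right)} - c{\left(V \right)} = 4 \left(61 + \left(\left(-36 + 7\right) - 31\right)\right)^{2} - \left(-88 + \frac{2}{4}\right) = 4 \left(61 - 60\right)^{2} - \left(-88 + 2 \cdot \frac{1}{4}\right) = 4 \left(61 - 60\right)^{2} - \left(-88 + \frac{1}{2}\right) = 4 \cdot 1^{2} - - \frac{175}{2} = 4 \cdot 1 + \frac{175}{2} = 4 + \frac{175}{2} = \frac{183}{2}$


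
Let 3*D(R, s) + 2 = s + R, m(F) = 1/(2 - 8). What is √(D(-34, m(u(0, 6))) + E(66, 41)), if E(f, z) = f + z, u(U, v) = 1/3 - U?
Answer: √3418/6 ≈ 9.7439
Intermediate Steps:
u(U, v) = ⅓ - U
m(F) = -⅙ (m(F) = 1/(-6) = -⅙)
D(R, s) = -⅔ + R/3 + s/3 (D(R, s) = -⅔ + (s + R)/3 = -⅔ + (R + s)/3 = -⅔ + (R/3 + s/3) = -⅔ + R/3 + s/3)
√(D(-34, m(u(0, 6))) + E(66, 41)) = √((-⅔ + (⅓)*(-34) + (⅓)*(-⅙)) + (66 + 41)) = √((-⅔ - 34/3 - 1/18) + 107) = √(-217/18 + 107) = √(1709/18) = √3418/6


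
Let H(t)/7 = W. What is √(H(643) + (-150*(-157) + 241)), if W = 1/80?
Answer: √9516435/20 ≈ 154.24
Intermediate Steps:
W = 1/80 ≈ 0.012500
H(t) = 7/80 (H(t) = 7*(1/80) = 7/80)
√(H(643) + (-150*(-157) + 241)) = √(7/80 + (-150*(-157) + 241)) = √(7/80 + (23550 + 241)) = √(7/80 + 23791) = √(1903287/80) = √9516435/20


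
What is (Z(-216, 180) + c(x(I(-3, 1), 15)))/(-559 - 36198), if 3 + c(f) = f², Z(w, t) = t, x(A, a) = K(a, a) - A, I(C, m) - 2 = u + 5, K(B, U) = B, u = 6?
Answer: -181/36757 ≈ -0.0049242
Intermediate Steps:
I(C, m) = 13 (I(C, m) = 2 + (6 + 5) = 2 + 11 = 13)
x(A, a) = a - A
c(f) = -3 + f²
(Z(-216, 180) + c(x(I(-3, 1), 15)))/(-559 - 36198) = (180 + (-3 + (15 - 1*13)²))/(-559 - 36198) = (180 + (-3 + (15 - 13)²))/(-36757) = (180 + (-3 + 2²))*(-1/36757) = (180 + (-3 + 4))*(-1/36757) = (180 + 1)*(-1/36757) = 181*(-1/36757) = -181/36757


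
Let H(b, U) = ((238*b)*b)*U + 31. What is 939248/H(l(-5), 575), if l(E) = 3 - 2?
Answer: 939248/136881 ≈ 6.8618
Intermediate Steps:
l(E) = 1
H(b, U) = 31 + 238*U*b² (H(b, U) = (238*b²)*U + 31 = 238*U*b² + 31 = 31 + 238*U*b²)
939248/H(l(-5), 575) = 939248/(31 + 238*575*1²) = 939248/(31 + 238*575*1) = 939248/(31 + 136850) = 939248/136881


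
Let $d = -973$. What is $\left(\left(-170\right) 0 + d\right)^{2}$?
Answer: $946729$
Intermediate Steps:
$\left(\left(-170\right) 0 + d\right)^{2} = \left(\left(-170\right) 0 - 973\right)^{2} = \left(0 - 973\right)^{2} = \left(-973\right)^{2} = 946729$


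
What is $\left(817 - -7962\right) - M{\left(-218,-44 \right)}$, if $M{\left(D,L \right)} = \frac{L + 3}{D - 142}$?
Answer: $\frac{3160399}{360} \approx 8778.9$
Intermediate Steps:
$M{\left(D,L \right)} = \frac{3 + L}{-142 + D}$
$\left(817 - -7962\right) - M{\left(-218,-44 \right)} = \left(817 - -7962\right) - \frac{3 - 44}{-142 - 218} = \left(817 + 7962\right) - \frac{1}{-360} \left(-41\right) = 8779 - \left(- \frac{1}{360}\right) \left(-41\right) = 8779 - \frac{41}{360} = \frac{3160399}{360}$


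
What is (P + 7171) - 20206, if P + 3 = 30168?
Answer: 17130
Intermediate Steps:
P = 30165 (P = -3 + 30168 = 30165)
(P + 7171) - 20206 = (30165 + 7171) - 20206 = 37336 - 20206 = 17130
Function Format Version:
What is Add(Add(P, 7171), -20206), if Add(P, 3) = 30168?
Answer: 17130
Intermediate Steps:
P = 30165 (P = Add(-3, 30168) = 30165)
Add(Add(P, 7171), -20206) = Add(Add(30165, 7171), -20206) = Add(37336, -20206) = 17130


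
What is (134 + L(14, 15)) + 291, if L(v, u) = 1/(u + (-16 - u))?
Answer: 6799/16 ≈ 424.94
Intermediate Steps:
L(v, u) = -1/16 (L(v, u) = 1/(-16) = -1/16)
(134 + L(14, 15)) + 291 = (134 - 1/16) + 291 = 2143/16 + 291 = 6799/16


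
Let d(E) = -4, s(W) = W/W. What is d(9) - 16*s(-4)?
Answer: -20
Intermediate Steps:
s(W) = 1
d(9) - 16*s(-4) = -4 - 16*1 = -4 - 16 = -20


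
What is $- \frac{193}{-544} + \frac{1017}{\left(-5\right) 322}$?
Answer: $- \frac{121259}{437920} \approx -0.2769$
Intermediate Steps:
$- \frac{193}{-544} + \frac{1017}{\left(-5\right) 322} = \left(-193\right) \left(- \frac{1}{544}\right) + \frac{1017}{-1610} = \frac{193}{544} + 1017 \left(- \frac{1}{1610}\right) = \frac{193}{544} - \frac{1017}{1610} = - \frac{121259}{437920}$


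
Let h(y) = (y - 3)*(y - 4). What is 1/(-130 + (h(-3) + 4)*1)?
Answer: -1/84 ≈ -0.011905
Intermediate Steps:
h(y) = (-4 + y)*(-3 + y) (h(y) = (-3 + y)*(-4 + y) = (-4 + y)*(-3 + y))
1/(-130 + (h(-3) + 4)*1) = 1/(-130 + ((12 + (-3)² - 7*(-3)) + 4)*1) = 1/(-130 + ((12 + 9 + 21) + 4)*1) = 1/(-130 + (42 + 4)*1) = 1/(-130 + 46*1) = 1/(-130 + 46) = 1/(-84) = -1/84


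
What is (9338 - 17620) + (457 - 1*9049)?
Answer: -16874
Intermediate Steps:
(9338 - 17620) + (457 - 1*9049) = -8282 + (457 - 9049) = -8282 - 8592 = -16874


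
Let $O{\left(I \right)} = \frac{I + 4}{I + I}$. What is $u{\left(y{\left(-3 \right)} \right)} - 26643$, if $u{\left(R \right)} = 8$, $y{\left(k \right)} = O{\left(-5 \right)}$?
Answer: $-26635$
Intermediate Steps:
$O{\left(I \right)} = \frac{4 + I}{2 I}$
$y{\left(k \right)} = \frac{1}{10}$ ($y{\left(k \right)} = \frac{4 - 5}{2 \left(-5\right)} = \frac{1}{2} \left(- \frac{1}{5}\right) \left(-1\right) = \frac{1}{10}$)
$u{\left(y{\left(-3 \right)} \right)} - 26643 = 8 - 26643 = -26635$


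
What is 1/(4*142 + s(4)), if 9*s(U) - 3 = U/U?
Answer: 9/5116 ≈ 0.0017592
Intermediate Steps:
s(U) = 4/9 (s(U) = ⅓ + (U/U)/9 = ⅓ + (⅑)*1 = ⅓ + ⅑ = 4/9)
1/(4*142 + s(4)) = 1/(4*142 + 4/9) = 1/(568 + 4/9) = 1/(5116/9) = 9/5116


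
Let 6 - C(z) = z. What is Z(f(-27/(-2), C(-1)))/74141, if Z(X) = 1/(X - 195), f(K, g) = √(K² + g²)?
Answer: -156/2241653135 - 2*√37/2241653135 ≈ -7.5019e-8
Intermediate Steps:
C(z) = 6 - z
Z(X) = 1/(-195 + X)
Z(f(-27/(-2), C(-1)))/74141 = 1/(-195 + √((-27/(-2))² + (6 - 1*(-1))²)*74141) = (1/74141)/(-195 + √((-27*(-½))² + (6 + 1)²)) = (1/74141)/(-195 + √((27/2)² + 7²)) = (1/74141)/(-195 + √(729/4 + 49)) = (1/74141)/(-195 + √(925/4)) = (1/74141)/(-195 + 5*√37/2) = 1/(74141*(-195 + 5*√37/2))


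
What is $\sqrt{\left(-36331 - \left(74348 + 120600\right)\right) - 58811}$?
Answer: $i \sqrt{290090} \approx 538.6 i$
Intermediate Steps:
$\sqrt{\left(-36331 - \left(74348 + 120600\right)\right) - 58811} = \sqrt{\left(-36331 - 194948\right) - 58811} = \sqrt{-231279 - 58811} = \sqrt{-290090} = i \sqrt{290090}$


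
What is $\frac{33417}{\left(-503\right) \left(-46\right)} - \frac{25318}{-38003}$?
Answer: $\frac{1855754135}{879313414} \approx 2.1105$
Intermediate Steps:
$\frac{33417}{\left(-503\right) \left(-46\right)} - \frac{25318}{-38003} = \frac{33417}{23138} - - \frac{25318}{38003} = 33417 \cdot \frac{1}{23138} + \frac{25318}{38003} = \frac{33417}{23138} + \frac{25318}{38003} = \frac{1855754135}{879313414}$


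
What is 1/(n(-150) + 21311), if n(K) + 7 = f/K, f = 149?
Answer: 150/3195451 ≈ 4.6942e-5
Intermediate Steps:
n(K) = -7 + 149/K
1/(n(-150) + 21311) = 1/((-7 + 149/(-150)) + 21311) = 1/((-7 + 149*(-1/150)) + 21311) = 1/((-7 - 149/150) + 21311) = 1/(-1199/150 + 21311) = 1/(3195451/150) = 150/3195451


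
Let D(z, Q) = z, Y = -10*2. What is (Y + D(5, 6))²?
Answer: 225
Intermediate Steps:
Y = -20
(Y + D(5, 6))² = (-20 + 5)² = (-15)² = 225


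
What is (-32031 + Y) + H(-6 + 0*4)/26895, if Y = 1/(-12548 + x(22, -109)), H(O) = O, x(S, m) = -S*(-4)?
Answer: -715597530957/22340780 ≈ -32031.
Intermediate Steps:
x(S, m) = 4*S (x(S, m) = -(-4)*S = 4*S)
Y = -1/12460 (Y = 1/(-12548 + 4*22) = 1/(-12548 + 88) = 1/(-12460) = -1/12460 ≈ -8.0257e-5)
(-32031 + Y) + H(-6 + 0*4)/26895 = (-32031 - 1/12460) + (-6 + 0*4)/26895 = -399106261/12460 + (-6 + 0)*(1/26895) = -399106261/12460 - 6*1/26895 = -399106261/12460 - 2/8965 = -715597530957/22340780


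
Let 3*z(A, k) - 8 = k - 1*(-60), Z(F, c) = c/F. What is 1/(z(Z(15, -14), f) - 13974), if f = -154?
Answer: -3/42008 ≈ -7.1415e-5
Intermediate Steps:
z(A, k) = 68/3 + k/3 (z(A, k) = 8/3 + (k - 1*(-60))/3 = 8/3 + (k + 60)/3 = 8/3 + (60 + k)/3 = 8/3 + (20 + k/3) = 68/3 + k/3)
1/(z(Z(15, -14), f) - 13974) = 1/((68/3 + (1/3)*(-154)) - 13974) = 1/((68/3 - 154/3) - 13974) = 1/(-86/3 - 13974) = 1/(-42008/3) = -3/42008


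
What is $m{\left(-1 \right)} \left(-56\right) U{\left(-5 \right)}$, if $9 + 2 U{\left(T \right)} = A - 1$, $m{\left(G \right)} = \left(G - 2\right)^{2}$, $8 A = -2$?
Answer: $2583$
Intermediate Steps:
$A = - \frac{1}{4}$ ($A = \frac{1}{8} \left(-2\right) = - \frac{1}{4} \approx -0.25$)
$m{\left(G \right)} = \left(-2 + G\right)^{2}$
$U{\left(T \right)} = - \frac{41}{8}$ ($U{\left(T \right)} = - \frac{9}{2} + \frac{- \frac{1}{4} - 1}{2} = - \frac{9}{2} + \frac{1}{2} \left(- \frac{5}{4}\right) = - \frac{9}{2} - \frac{5}{8} = - \frac{41}{8}$)
$m{\left(-1 \right)} \left(-56\right) U{\left(-5 \right)} = \left(-2 - 1\right)^{2} \left(-56\right) \left(- \frac{41}{8}\right) = \left(-3\right)^{2} \left(-56\right) \left(- \frac{41}{8}\right) = 9 \left(-56\right) \left(- \frac{41}{8}\right) = \left(-504\right) \left(- \frac{41}{8}\right) = 2583$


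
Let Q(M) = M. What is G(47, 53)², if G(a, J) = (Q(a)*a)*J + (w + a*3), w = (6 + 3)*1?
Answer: 13742169529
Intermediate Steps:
w = 9 (w = 9*1 = 9)
G(a, J) = 9 + 3*a + J*a² (G(a, J) = (a*a)*J + (9 + a*3) = a²*J + (9 + 3*a) = J*a² + (9 + 3*a) = 9 + 3*a + J*a²)
G(47, 53)² = (9 + 3*47 + 53*47²)² = (9 + 141 + 53*2209)² = (9 + 141 + 117077)² = 117227² = 13742169529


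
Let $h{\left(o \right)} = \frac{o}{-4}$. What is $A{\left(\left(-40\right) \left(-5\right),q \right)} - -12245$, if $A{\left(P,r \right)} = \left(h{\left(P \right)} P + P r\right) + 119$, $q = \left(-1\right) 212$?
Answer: $-40036$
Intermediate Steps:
$q = -212$
$h{\left(o \right)} = - \frac{o}{4}$ ($h{\left(o \right)} = o \left(- \frac{1}{4}\right) = - \frac{o}{4}$)
$A{\left(P,r \right)} = 119 - \frac{P^{2}}{4} + P r$ ($A{\left(P,r \right)} = \left(- \frac{P}{4} P + P r\right) + 119 = \left(- \frac{P^{2}}{4} + P r\right) + 119 = 119 - \frac{P^{2}}{4} + P r$)
$A{\left(\left(-40\right) \left(-5\right),q \right)} - -12245 = \left(119 - \frac{\left(\left(-40\right) \left(-5\right)\right)^{2}}{4} + \left(-40\right) \left(-5\right) \left(-212\right)\right) - -12245 = \left(119 - \frac{200^{2}}{4} + 200 \left(-212\right)\right) + 12245 = \left(119 - 10000 - 42400\right) + 12245 = -52281 + 12245 = -40036$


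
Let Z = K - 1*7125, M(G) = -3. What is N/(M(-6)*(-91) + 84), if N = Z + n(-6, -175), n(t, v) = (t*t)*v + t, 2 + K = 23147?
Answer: 3238/119 ≈ 27.210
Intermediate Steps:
K = 23145 (K = -2 + 23147 = 23145)
n(t, v) = t + v*t**2 (n(t, v) = t**2*v + t = v*t**2 + t = t + v*t**2)
Z = 16020 (Z = 23145 - 1*7125 = 23145 - 7125 = 16020)
N = 9714 (N = 16020 - 6*(1 - 6*(-175)) = 16020 - 6*(1 + 1050) = 16020 - 6*1051 = 16020 - 6306 = 9714)
N/(M(-6)*(-91) + 84) = 9714/(-3*(-91) + 84) = 9714/(273 + 84) = 9714/357 = 9714*(1/357) = 3238/119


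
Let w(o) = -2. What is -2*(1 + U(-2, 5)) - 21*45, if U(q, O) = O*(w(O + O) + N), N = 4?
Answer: -967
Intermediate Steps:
U(q, O) = 2*O (U(q, O) = O*(-2 + 4) = O*2 = 2*O)
-2*(1 + U(-2, 5)) - 21*45 = -2*(1 + 2*5) - 21*45 = -2*(1 + 10) - 945 = -2*11 - 945 = -22 - 945 = -967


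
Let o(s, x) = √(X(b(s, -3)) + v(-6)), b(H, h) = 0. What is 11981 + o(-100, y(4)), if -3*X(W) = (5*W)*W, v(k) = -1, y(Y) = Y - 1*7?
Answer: 11981 + I ≈ 11981.0 + 1.0*I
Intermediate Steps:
y(Y) = -7 + Y (y(Y) = Y - 7 = -7 + Y)
X(W) = -5*W²/3 (X(W) = -5*W*W/3 = -5*W²/3)
o(s, x) = I (o(s, x) = √(-5/3*0² - 1) = √(-5/3*0 - 1) = √(0 - 1) = √(-1) = I)
11981 + o(-100, y(4)) = 11981 + I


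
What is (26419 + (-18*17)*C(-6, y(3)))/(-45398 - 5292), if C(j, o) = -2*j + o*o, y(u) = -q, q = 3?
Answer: -19993/50690 ≈ -0.39442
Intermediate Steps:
y(u) = -3 (y(u) = -1*3 = -3)
C(j, o) = o**2 - 2*j (C(j, o) = -2*j + o**2 = o**2 - 2*j)
(26419 + (-18*17)*C(-6, y(3)))/(-45398 - 5292) = (26419 + (-18*17)*((-3)**2 - 2*(-6)))/(-45398 - 5292) = (26419 - 306*(9 + 12))/(-50690) = (26419 - 306*21)*(-1/50690) = (26419 - 6426)*(-1/50690) = 19993*(-1/50690) = -19993/50690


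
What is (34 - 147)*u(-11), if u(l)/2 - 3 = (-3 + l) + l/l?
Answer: 2260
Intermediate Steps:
u(l) = 2 + 2*l (u(l) = 6 + 2*((-3 + l) + l/l) = 6 + 2*((-3 + l) + 1) = 6 + 2*(-2 + l) = 6 + (-4 + 2*l) = 2 + 2*l)
(34 - 147)*u(-11) = (34 - 147)*(2 + 2*(-11)) = -113*(2 - 22) = -113*(-20) = 2260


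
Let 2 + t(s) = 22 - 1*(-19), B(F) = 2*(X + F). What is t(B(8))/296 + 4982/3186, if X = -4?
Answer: 799463/471528 ≈ 1.6955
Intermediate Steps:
B(F) = -8 + 2*F (B(F) = 2*(-4 + F) = -8 + 2*F)
t(s) = 39 (t(s) = -2 + (22 - 1*(-19)) = -2 + (22 + 19) = -2 + 41 = 39)
t(B(8))/296 + 4982/3186 = 39/296 + 4982/3186 = 39*(1/296) + 4982*(1/3186) = 39/296 + 2491/1593 = 799463/471528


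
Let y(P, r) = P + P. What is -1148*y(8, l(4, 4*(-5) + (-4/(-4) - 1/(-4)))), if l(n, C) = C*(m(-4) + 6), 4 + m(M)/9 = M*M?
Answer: -18368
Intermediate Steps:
m(M) = -36 + 9*M**2 (m(M) = -36 + 9*(M*M) = -36 + 9*M**2)
l(n, C) = 114*C (l(n, C) = C*((-36 + 9*(-4)**2) + 6) = C*((-36 + 9*16) + 6) = C*((-36 + 144) + 6) = C*(108 + 6) = C*114 = 114*C)
y(P, r) = 2*P
-1148*y(8, l(4, 4*(-5) + (-4/(-4) - 1/(-4)))) = -2296*8 = -1148*16 = -18368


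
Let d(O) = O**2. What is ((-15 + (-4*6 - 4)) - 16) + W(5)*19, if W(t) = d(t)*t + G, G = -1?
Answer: 2297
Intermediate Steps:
W(t) = -1 + t**3 (W(t) = t**2*t - 1 = t**3 - 1 = -1 + t**3)
((-15 + (-4*6 - 4)) - 16) + W(5)*19 = ((-15 + (-4*6 - 4)) - 16) + (-1 + 5**3)*19 = ((-15 + (-24 - 4)) - 16) + (-1 + 125)*19 = ((-15 - 28) - 16) + 124*19 = (-43 - 16) + 2356 = -59 + 2356 = 2297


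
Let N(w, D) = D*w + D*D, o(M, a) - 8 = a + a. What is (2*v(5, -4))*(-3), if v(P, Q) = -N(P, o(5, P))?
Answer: 2484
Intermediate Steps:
o(M, a) = 8 + 2*a (o(M, a) = 8 + (a + a) = 8 + 2*a)
N(w, D) = D² + D*w (N(w, D) = D*w + D² = D² + D*w)
v(P, Q) = -(8 + 2*P)*(8 + 3*P) (v(P, Q) = -(8 + 2*P)*((8 + 2*P) + P) = -(8 + 2*P)*(8 + 3*P))
(2*v(5, -4))*(-3) = (2*(-2*(4 + 5)*(8 + 3*5)))*(-3) = (2*(-2*9*(8 + 15)))*(-3) = (2*(-2*9*23))*(-3) = (2*(-414))*(-3) = -828*(-3) = 2484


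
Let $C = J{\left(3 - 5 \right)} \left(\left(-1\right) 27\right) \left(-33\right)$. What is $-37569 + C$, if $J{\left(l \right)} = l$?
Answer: $-39351$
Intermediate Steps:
$C = -1782$ ($C = \left(3 - 5\right) \left(\left(-1\right) 27\right) \left(-33\right) = \left(-2\right) \left(-27\right) \left(-33\right) = 54 \left(-33\right) = -1782$)
$-37569 + C = -37569 - 1782 = -39351$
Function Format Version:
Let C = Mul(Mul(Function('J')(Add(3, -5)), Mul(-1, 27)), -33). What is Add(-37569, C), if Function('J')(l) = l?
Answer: -39351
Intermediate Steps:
C = -1782 (C = Mul(Mul(Add(3, -5), Mul(-1, 27)), -33) = Mul(Mul(-2, -27), -33) = Mul(54, -33) = -1782)
Add(-37569, C) = Add(-37569, -1782) = -39351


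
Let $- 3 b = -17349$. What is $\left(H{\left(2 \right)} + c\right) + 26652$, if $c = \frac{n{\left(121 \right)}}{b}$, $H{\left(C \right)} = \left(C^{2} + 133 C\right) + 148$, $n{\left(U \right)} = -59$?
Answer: $\frac{156545751}{5783} \approx 27070.0$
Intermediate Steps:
$H{\left(C \right)} = 148 + C^{2} + 133 C$
$b = 5783$ ($b = \left(- \frac{1}{3}\right) \left(-17349\right) = 5783$)
$c = - \frac{59}{5783} \approx -0.010202$
$\left(H{\left(2 \right)} + c\right) + 26652 = \left(\left(148 + 2^{2} + 133 \cdot 2\right) - \frac{59}{5783}\right) + 26652 = \left(\left(148 + 4 + 266\right) - \frac{59}{5783}\right) + 26652 = \left(418 - \frac{59}{5783}\right) + 26652 = \frac{2417235}{5783} + 26652 = \frac{156545751}{5783}$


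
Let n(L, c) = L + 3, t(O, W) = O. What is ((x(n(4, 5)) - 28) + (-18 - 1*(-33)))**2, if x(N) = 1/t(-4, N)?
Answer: 2809/16 ≈ 175.56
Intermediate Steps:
n(L, c) = 3 + L
x(N) = -1/4 (x(N) = 1/(-4) = -1/4)
((x(n(4, 5)) - 28) + (-18 - 1*(-33)))**2 = ((-1/4 - 28) + (-18 - 1*(-33)))**2 = (-113/4 + (-18 + 33))**2 = (-113/4 + 15)**2 = (-53/4)**2 = 2809/16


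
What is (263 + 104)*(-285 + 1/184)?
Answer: -19245113/184 ≈ -1.0459e+5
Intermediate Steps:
(263 + 104)*(-285 + 1/184) = 367*(-285 + 1/184) = 367*(-52439/184) = -19245113/184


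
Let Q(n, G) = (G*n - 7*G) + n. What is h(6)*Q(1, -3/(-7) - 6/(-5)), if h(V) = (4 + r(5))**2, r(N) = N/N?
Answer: -1535/7 ≈ -219.29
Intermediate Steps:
r(N) = 1
h(V) = 25 (h(V) = (4 + 1)**2 = 5**2 = 25)
Q(n, G) = n - 7*G + G*n (Q(n, G) = (-7*G + G*n) + n = n - 7*G + G*n)
h(6)*Q(1, -3/(-7) - 6/(-5)) = 25*(1 - 7*(-3/(-7) - 6/(-5)) + (-3/(-7) - 6/(-5))*1) = 25*(1 - 7*(-3*(-1/7) - 6*(-1/5)) + (-3*(-1/7) - 6*(-1/5))*1) = 25*(1 - 7*(3/7 + 6/5) + (3/7 + 6/5)*1) = 25*(1 - 7*57/35 + (57/35)*1) = 25*(1 - 57/5 + 57/35) = 25*(-307/35) = -1535/7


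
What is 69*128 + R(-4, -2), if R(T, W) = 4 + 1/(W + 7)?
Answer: 44181/5 ≈ 8836.2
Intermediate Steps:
R(T, W) = 4 + 1/(7 + W)
69*128 + R(-4, -2) = 69*128 + (29 + 4*(-2))/(7 - 2) = 8832 + (29 - 8)/5 = 8832 + (1/5)*21 = 8832 + 21/5 = 44181/5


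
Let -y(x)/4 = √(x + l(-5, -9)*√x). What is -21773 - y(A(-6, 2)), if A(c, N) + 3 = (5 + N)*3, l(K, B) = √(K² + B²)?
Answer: -21773 + 4*√(18 + 6*√53) ≈ -21742.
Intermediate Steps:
l(K, B) = √(B² + K²)
A(c, N) = 12 + 3*N (A(c, N) = -3 + (5 + N)*3 = -3 + (15 + 3*N) = 12 + 3*N)
y(x) = -4*√(x + √106*√x) (y(x) = -4*√(x + √((-9)² + (-5)²)*√x) = -4*√(x + √(81 + 25)*√x) = -4*√(x + √106*√x))
-21773 - y(A(-6, 2)) = -21773 - (-4)*√((12 + 3*2) + √106*√(12 + 3*2)) = -21773 - (-4)*√((12 + 6) + √106*√(12 + 6)) = -21773 - (-4)*√(18 + √106*√18) = -21773 - (-4)*√(18 + √106*(3*√2)) = -21773 - (-4)*√(18 + 6*√53) = -21773 + 4*√(18 + 6*√53)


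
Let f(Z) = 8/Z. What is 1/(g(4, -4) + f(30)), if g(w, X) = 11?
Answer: 15/169 ≈ 0.088757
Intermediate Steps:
1/(g(4, -4) + f(30)) = 1/(11 + 8/30) = 1/(11 + 8*(1/30)) = 1/(11 + 4/15) = 1/(169/15) = 15/169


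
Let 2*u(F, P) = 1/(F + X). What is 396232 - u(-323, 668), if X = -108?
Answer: 341551985/862 ≈ 3.9623e+5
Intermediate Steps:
u(F, P) = 1/(2*(-108 + F)) (u(F, P) = 1/(2*(F - 108)) = 1/(2*(-108 + F)))
396232 - u(-323, 668) = 396232 - 1/(2*(-108 - 323)) = 396232 - 1/(2*(-431)) = 396232 - (-1)/(2*431) = 396232 - 1*(-1/862) = 396232 + 1/862 = 341551985/862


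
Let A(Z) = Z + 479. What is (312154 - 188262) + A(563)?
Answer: 124934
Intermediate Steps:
A(Z) = 479 + Z
(312154 - 188262) + A(563) = (312154 - 188262) + (479 + 563) = 123892 + 1042 = 124934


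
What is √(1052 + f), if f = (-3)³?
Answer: 5*√41 ≈ 32.016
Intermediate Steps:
f = -27
√(1052 + f) = √(1052 - 27) = √1025 = 5*√41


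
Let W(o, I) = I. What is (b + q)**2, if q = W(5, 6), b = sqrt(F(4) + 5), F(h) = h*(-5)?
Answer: (6 + I*sqrt(15))**2 ≈ 21.0 + 46.476*I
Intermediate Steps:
F(h) = -5*h
b = I*sqrt(15) (b = sqrt(-5*4 + 5) = sqrt(-20 + 5) = sqrt(-15) = I*sqrt(15) ≈ 3.873*I)
q = 6
(b + q)**2 = (I*sqrt(15) + 6)**2 = (6 + I*sqrt(15))**2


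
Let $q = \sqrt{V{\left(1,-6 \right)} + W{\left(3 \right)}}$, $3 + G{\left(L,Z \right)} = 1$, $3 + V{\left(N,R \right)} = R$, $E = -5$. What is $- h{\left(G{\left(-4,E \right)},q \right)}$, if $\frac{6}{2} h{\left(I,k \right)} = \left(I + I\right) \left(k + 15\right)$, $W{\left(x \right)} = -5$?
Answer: $20 + \frac{4 i \sqrt{14}}{3} \approx 20.0 + 4.9889 i$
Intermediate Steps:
$V{\left(N,R \right)} = -3 + R$
$G{\left(L,Z \right)} = -2$ ($G{\left(L,Z \right)} = -3 + 1 = -2$)
$q = i \sqrt{14}$ ($q = \sqrt{\left(-3 - 6\right) - 5} = \sqrt{-9 - 5} = \sqrt{-14} = i \sqrt{14} \approx 3.7417 i$)
$h{\left(I,k \right)} = \frac{2 I \left(15 + k\right)}{3}$ ($h{\left(I,k \right)} = \frac{\left(I + I\right) \left(k + 15\right)}{3} = \frac{2 I \left(15 + k\right)}{3}$)
$- h{\left(G{\left(-4,E \right)},q \right)} = - \frac{2 \left(-2\right) \left(15 + i \sqrt{14}\right)}{3} = - (-20 - \frac{4 i \sqrt{14}}{3}) = 20 + \frac{4 i \sqrt{14}}{3}$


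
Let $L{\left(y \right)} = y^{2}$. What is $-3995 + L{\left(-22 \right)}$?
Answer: $-3511$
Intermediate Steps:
$-3995 + L{\left(-22 \right)} = -3995 + \left(-22\right)^{2} = -3995 + 484 = -3511$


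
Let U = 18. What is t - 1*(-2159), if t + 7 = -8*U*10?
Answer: 712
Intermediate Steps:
t = -1447 (t = -7 - 8*18*10 = -7 - 144*10 = -7 - 1440 = -1447)
t - 1*(-2159) = -1447 - 1*(-2159) = -1447 + 2159 = 712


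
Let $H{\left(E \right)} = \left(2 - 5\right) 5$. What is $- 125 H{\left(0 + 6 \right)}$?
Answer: $1875$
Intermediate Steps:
$H{\left(E \right)} = -15$ ($H{\left(E \right)} = \left(-3\right) 5 = -15$)
$- 125 H{\left(0 + 6 \right)} = \left(-125\right) \left(-15\right) = 1875$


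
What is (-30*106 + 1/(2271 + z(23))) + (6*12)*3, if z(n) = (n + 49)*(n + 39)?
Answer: -19962539/6735 ≈ -2964.0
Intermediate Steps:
z(n) = (39 + n)*(49 + n) (z(n) = (49 + n)*(39 + n) = (39 + n)*(49 + n))
(-30*106 + 1/(2271 + z(23))) + (6*12)*3 = (-30*106 + 1/(2271 + (1911 + 23² + 88*23))) + (6*12)*3 = (-3180 + 1/(2271 + (1911 + 529 + 2024))) + 72*3 = (-3180 + 1/(2271 + 4464)) + 216 = (-3180 + 1/6735) + 216 = -21417299/6735 + 216 = -19962539/6735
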